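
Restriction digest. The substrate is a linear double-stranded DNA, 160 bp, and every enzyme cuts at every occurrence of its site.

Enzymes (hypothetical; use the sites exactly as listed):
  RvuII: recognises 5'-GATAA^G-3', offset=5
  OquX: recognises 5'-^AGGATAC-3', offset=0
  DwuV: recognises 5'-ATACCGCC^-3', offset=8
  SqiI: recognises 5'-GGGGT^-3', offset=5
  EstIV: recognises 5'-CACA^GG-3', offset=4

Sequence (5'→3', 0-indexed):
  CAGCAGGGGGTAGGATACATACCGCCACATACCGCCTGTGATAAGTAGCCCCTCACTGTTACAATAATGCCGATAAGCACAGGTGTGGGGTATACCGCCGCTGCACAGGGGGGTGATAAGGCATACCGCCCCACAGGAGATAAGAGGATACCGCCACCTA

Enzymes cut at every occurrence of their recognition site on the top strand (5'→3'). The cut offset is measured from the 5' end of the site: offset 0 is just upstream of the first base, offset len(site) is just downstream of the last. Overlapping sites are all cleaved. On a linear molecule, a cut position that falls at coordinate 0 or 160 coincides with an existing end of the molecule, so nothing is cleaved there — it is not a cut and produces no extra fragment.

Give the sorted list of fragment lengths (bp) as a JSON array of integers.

[1,5,5,5,5,7,8,8,8,8,10,10,11,11,11,15,32]

Per-enzyme occurrences:
  RvuII (GATAAG, off=5): starts [39, 71, 114, 138] → cuts [44, 76, 119, 143]
  OquX (AGGATAC, off=0): starts [11, 144] → cuts [11, 144]
  DwuV (ATACCGCC, off=8): starts [18, 28, 91, 122, 147] → cuts [26, 36, 99, 130, 155]
  SqiI (GGGGT, off=5): starts [6, 86, 109] → cuts [11, 91, 114]
  EstIV (CACAGG, off=4): starts [77, 103, 131] → cuts [81, 107, 135]

All cut coordinates (distinct, sorted): [11, 26, 36, 44, 76, 81, 91, 99, 107, 114, 119, 130, 135, 143, 144, 155]

Fragments:
  [0,11): 11 bp
  [11,26): 15 bp
  [26,36): 10 bp
  [36,44): 8 bp
  [44,76): 32 bp
  [76,81): 5 bp
  [81,91): 10 bp
  [91,99): 8 bp
  [99,107): 8 bp
  [107,114): 7 bp
  [114,119): 5 bp
  [119,130): 11 bp
  [130,135): 5 bp
  [135,143): 8 bp
  [143,144): 1 bp
  [144,155): 11 bp
  [155,160): 5 bp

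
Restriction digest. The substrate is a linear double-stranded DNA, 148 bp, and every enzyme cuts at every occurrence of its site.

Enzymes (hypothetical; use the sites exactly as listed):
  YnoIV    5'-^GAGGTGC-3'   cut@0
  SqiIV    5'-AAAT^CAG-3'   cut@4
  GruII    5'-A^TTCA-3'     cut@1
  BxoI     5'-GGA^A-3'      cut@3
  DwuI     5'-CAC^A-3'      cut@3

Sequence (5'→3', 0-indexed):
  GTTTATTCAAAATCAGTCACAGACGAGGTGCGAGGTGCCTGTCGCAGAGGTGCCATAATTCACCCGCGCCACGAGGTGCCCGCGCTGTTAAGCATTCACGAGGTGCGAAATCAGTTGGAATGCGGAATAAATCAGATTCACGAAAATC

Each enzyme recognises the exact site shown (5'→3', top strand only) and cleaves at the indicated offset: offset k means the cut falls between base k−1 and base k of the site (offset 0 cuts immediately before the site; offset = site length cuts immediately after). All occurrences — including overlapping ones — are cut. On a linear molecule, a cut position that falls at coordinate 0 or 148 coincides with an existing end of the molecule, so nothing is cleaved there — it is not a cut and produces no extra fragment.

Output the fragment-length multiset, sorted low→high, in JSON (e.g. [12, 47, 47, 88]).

[4,4,5,5,6,7,7,7,8,8,12,12,12,14,15,22]

Per-enzyme occurrences:
  YnoIV GAGGTGC/0: at [24, 31, 46, 72, 99] ⇒ [24, 31, 46, 72, 99]
  SqiIV AAATCAG/4: at [9, 107, 128] ⇒ [13, 111, 132]
  GruII ATTCA/1: at [4, 57, 93, 135] ⇒ [5, 58, 94, 136]
  BxoI GGAA/3: at [116, 123] ⇒ [119, 126]
  DwuI CACA/3: at [17] ⇒ [20]

All cut coordinates (distinct, sorted): [5, 13, 20, 24, 31, 46, 58, 72, 94, 99, 111, 119, 126, 132, 136]

Fragments:
  [0,5): 5 bp
  [5,13): 8 bp
  [13,20): 7 bp
  [20,24): 4 bp
  [24,31): 7 bp
  [31,46): 15 bp
  [46,58): 12 bp
  [58,72): 14 bp
  [72,94): 22 bp
  [94,99): 5 bp
  [99,111): 12 bp
  [111,119): 8 bp
  [119,126): 7 bp
  [126,132): 6 bp
  [132,136): 4 bp
  [136,148): 12 bp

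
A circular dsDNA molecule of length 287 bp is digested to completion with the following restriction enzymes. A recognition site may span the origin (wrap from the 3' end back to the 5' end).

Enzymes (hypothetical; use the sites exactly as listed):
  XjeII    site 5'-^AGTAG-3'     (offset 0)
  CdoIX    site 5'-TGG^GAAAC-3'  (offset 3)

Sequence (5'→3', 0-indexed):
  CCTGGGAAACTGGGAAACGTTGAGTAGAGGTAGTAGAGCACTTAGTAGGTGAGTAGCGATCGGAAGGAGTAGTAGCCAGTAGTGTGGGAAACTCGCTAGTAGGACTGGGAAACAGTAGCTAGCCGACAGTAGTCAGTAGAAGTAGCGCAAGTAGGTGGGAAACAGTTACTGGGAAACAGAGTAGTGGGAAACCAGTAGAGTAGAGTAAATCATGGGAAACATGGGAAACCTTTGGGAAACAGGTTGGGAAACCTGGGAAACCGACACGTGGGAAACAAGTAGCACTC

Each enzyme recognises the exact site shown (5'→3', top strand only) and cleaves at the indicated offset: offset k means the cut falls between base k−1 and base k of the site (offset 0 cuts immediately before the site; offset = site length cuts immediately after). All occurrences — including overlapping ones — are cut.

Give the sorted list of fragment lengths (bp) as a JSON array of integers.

[3,5,5,6,6,6,7,7,7,8,8,8,9,9,9,9,9,9,10,10,11,11,12,12,14,14,15,15,16,17]

Per-enzyme occurrences:
  XjeII (AGTAG, off=0): starts [22, 31, 43, 51, 67, 70, 77, 97, 113, 127, 134, 140, 149, 179, 193, 198, 277] → cuts [22, 31, 43, 51, 67, 70, 77, 97, 113, 127, 134, 140, 149, 179, 193, 198, 277]
  CdoIX (TGGGAAAC, off=3): starts [2, 10, 84, 105, 155, 169, 184, 212, 221, 232, 244, 253, 268] → cuts [5, 13, 87, 108, 158, 172, 187, 215, 224, 235, 247, 256, 271]

All cut coordinates (distinct, sorted): [5, 13, 22, 31, 43, 51, 67, 70, 77, 87, 97, 108, 113, 127, 134, 140, 149, 158, 172, 179, 187, 193, 198, 215, 224, 235, 247, 256, 271, 277]

Fragments:
  5→13: 8 bp
  13→22: 9 bp
  22→31: 9 bp
  31→43: 12 bp
  43→51: 8 bp
  51→67: 16 bp
  67→70: 3 bp
  70→77: 7 bp
  77→87: 10 bp
  87→97: 10 bp
  97→108: 11 bp
  108→113: 5 bp
  113→127: 14 bp
  127→134: 7 bp
  134→140: 6 bp
  140→149: 9 bp
  149→158: 9 bp
  158→172: 14 bp
  172→179: 7 bp
  179→187: 8 bp
  187→193: 6 bp
  193→198: 5 bp
  198→215: 17 bp
  215→224: 9 bp
  224→235: 11 bp
  235→247: 12 bp
  247→256: 9 bp
  256→271: 15 bp
  271→277: 6 bp
  277→5 (wrap): 287-277+5 = 15 bp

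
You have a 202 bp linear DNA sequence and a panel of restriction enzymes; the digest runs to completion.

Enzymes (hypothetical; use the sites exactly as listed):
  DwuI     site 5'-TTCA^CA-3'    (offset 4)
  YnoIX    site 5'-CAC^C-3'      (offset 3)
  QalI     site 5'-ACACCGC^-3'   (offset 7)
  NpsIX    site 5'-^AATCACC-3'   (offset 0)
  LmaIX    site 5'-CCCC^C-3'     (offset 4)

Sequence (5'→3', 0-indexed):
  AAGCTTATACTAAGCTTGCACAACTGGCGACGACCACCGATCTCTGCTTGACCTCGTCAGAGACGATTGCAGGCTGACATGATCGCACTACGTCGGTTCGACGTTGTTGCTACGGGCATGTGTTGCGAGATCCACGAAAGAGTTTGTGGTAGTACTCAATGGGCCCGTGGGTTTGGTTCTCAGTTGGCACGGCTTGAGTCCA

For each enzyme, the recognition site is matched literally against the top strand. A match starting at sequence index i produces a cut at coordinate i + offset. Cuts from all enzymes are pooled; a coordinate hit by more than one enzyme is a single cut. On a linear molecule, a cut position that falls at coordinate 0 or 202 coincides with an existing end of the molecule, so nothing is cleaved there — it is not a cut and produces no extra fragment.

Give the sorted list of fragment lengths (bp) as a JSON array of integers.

Per-enzyme occurrences:
  DwuI (TTCACA, off=4): no sites
  YnoIX (CACC, off=3): starts [34] → cuts [37]
  QalI (ACACCGC, off=7): no sites
  NpsIX (AATCACC, off=0): no sites
  LmaIX (CCCCC, off=4): no sites

All cut coordinates (distinct, sorted): [37]

Fragments:
  [0,37): 37 bp
  [37,202): 165 bp

[37,165]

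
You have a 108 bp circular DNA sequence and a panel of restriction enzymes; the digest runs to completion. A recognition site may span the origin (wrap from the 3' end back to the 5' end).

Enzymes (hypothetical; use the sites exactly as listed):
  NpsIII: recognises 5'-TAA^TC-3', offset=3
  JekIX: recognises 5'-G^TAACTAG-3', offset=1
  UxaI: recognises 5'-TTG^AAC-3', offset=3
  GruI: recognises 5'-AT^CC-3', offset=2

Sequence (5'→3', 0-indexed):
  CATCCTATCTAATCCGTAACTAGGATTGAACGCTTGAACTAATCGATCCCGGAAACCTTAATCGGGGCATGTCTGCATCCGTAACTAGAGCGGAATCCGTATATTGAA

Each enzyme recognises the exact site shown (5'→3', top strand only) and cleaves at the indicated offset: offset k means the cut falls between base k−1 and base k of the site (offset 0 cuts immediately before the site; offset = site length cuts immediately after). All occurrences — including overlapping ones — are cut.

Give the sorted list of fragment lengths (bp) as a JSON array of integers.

Site scan:
  NpsIII TAATC/3: at [9, 39, 58] ⇒ [12, 42, 61]
  JekIX GTAACTAG/1: at [15, 80] ⇒ [16, 81]
  UxaI TTGAAC/3: at [25, 33, 103] ⇒ [28, 36, 106]
  GruI ATCC/2: at [1, 11, 45, 76, 94] ⇒ [3, 13, 47, 78, 96]

All cut coordinates (distinct, sorted): [3, 12, 13, 16, 28, 36, 42, 47, 61, 78, 81, 96, 106]

Fragment lengths:
  3→12: 9 bp
  12→13: 1 bp
  13→16: 3 bp
  16→28: 12 bp
  28→36: 8 bp
  36→42: 6 bp
  42→47: 5 bp
  47→61: 14 bp
  61→78: 17 bp
  78→81: 3 bp
  81→96: 15 bp
  96→106: 10 bp
  106→3 (wrap): 108-106+3 = 5 bp

[1,3,3,5,5,6,8,9,10,12,14,15,17]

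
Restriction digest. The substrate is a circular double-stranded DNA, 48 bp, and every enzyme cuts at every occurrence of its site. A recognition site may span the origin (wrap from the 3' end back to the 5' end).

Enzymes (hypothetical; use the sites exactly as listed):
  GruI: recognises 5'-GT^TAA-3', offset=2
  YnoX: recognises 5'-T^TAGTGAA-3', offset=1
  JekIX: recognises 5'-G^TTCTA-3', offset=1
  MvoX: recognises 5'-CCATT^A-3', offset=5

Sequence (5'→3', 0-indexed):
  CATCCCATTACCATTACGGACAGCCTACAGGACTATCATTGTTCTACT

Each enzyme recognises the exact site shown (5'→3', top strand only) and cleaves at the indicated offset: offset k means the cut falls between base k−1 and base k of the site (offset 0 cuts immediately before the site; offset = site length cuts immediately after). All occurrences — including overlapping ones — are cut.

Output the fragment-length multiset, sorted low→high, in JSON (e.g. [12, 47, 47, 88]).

Site scan:
  GruI (GTTAA, off=2): no sites
  YnoX (TTAGTGAA, off=1): no sites
  JekIX (GTTCTA, off=1): starts [40] → cuts [41]
  MvoX (CCATTA, off=5): starts [4, 10] → cuts [9, 15]

All cut coordinates (distinct, sorted): [9, 15, 41]

Fragments:
  9→15: 6 bp
  15→41: 26 bp
  41→9 (wrap): 48-41+9 = 16 bp

[6,16,26]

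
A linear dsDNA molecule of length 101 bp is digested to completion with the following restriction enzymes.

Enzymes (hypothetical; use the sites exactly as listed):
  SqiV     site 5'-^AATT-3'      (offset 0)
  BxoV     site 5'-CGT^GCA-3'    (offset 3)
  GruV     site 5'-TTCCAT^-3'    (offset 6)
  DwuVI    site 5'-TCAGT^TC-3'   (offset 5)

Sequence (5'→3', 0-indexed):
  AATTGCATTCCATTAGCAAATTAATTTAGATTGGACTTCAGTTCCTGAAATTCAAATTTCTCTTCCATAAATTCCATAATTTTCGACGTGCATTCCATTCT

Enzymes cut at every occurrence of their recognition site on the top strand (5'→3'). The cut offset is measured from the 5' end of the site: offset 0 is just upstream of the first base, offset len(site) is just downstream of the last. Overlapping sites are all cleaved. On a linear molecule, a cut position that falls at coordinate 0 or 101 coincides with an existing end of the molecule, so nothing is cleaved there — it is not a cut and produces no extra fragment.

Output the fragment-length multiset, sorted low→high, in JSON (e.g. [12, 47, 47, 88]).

Per-enzyme occurrences:
  SqiV AATT/0: at [0, 18, 22, 48, 54, 69, 77] ⇒ [18, 22, 48, 54, 69, 77] (position 0 is a terminus of the linear molecule — no cut)
  BxoV CGTGCA/3: at [86] ⇒ [89]
  GruV TTCCAT/6: at [7, 62, 71, 92] ⇒ [13, 68, 77, 98]
  DwuVI TCAGTTC/5: at [37] ⇒ [42]

All cut coordinates (distinct, sorted): [13, 18, 22, 42, 48, 54, 68, 69, 77, 89, 98]

Fragment lengths:
  [0,13): 13 bp
  [13,18): 5 bp
  [18,22): 4 bp
  [22,42): 20 bp
  [42,48): 6 bp
  [48,54): 6 bp
  [54,68): 14 bp
  [68,69): 1 bp
  [69,77): 8 bp
  [77,89): 12 bp
  [89,98): 9 bp
  [98,101): 3 bp

[1,3,4,5,6,6,8,9,12,13,14,20]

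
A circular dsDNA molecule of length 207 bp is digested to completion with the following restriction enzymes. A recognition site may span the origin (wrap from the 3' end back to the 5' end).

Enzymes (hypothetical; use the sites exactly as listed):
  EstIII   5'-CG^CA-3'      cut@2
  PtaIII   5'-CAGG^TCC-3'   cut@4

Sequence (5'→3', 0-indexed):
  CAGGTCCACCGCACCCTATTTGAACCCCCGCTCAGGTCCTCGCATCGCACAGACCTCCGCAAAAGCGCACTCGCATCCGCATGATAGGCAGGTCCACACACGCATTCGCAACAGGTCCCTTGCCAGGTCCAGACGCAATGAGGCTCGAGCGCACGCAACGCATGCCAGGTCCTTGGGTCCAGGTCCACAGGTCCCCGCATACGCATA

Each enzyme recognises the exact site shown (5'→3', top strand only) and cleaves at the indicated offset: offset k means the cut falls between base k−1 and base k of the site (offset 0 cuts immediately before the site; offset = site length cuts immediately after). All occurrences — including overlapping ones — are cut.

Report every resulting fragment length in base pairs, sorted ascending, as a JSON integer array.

[4,5,5,6,6,6,6,6,6,7,7,8,8,8,8,9,10,12,12,13,14,16,25]

Per-enzyme occurrences:
  EstIII CGCA/2: at [9, 40, 45, 57, 65, 71, 77, 100, 106, 133, 149, 153, 158, 195, 201] ⇒ [11, 42, 47, 59, 67, 73, 79, 102, 108, 135, 151, 155, 160, 197, 203]
  PtaIII CAGGTCC/4: at [0, 32, 88, 111, 123, 165, 179, 187] ⇒ [4, 36, 92, 115, 127, 169, 183, 191]

All cut coordinates (distinct, sorted): [4, 11, 36, 42, 47, 59, 67, 73, 79, 92, 102, 108, 115, 127, 135, 151, 155, 160, 169, 183, 191, 197, 203]

Fragment lengths:
  4→11: 7 bp
  11→36: 25 bp
  36→42: 6 bp
  42→47: 5 bp
  47→59: 12 bp
  59→67: 8 bp
  67→73: 6 bp
  73→79: 6 bp
  79→92: 13 bp
  92→102: 10 bp
  102→108: 6 bp
  108→115: 7 bp
  115→127: 12 bp
  127→135: 8 bp
  135→151: 16 bp
  151→155: 4 bp
  155→160: 5 bp
  160→169: 9 bp
  169→183: 14 bp
  183→191: 8 bp
  191→197: 6 bp
  197→203: 6 bp
  203→4 (wrap): 207-203+4 = 8 bp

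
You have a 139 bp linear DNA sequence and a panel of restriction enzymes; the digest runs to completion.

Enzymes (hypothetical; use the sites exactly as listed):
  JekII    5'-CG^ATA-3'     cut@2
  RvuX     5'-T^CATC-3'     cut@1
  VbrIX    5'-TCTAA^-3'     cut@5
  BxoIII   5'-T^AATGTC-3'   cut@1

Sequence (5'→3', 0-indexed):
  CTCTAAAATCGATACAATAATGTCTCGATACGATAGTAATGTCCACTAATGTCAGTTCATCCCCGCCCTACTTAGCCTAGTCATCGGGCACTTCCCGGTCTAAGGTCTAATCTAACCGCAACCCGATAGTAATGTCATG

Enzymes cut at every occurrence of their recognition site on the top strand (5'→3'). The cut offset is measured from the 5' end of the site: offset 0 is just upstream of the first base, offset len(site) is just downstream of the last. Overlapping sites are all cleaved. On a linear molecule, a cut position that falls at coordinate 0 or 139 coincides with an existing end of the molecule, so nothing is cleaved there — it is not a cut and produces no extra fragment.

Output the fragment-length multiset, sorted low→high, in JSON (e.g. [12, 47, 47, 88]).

[5,5,5,5,5,6,7,7,9,9,10,10,10,22,24]

Site scan:
  JekII (CGATA, off=2): starts [9, 25, 30, 123] → cuts [11, 27, 32, 125]
  RvuX (TCATC, off=1): starts [56, 80] → cuts [57, 81]
  VbrIX (TCTAA, off=5): starts [1, 98, 105, 110] → cuts [6, 103, 110, 115]
  BxoIII (TAATGTC, off=1): starts [17, 36, 46, 129] → cuts [18, 37, 47, 130]

Pooled cuts: [6, 11, 18, 27, 32, 37, 47, 57, 81, 103, 110, 115, 125, 130]

Fragment lengths:
  [0,6): 6 bp
  [6,11): 5 bp
  [11,18): 7 bp
  [18,27): 9 bp
  [27,32): 5 bp
  [32,37): 5 bp
  [37,47): 10 bp
  [47,57): 10 bp
  [57,81): 24 bp
  [81,103): 22 bp
  [103,110): 7 bp
  [110,115): 5 bp
  [115,125): 10 bp
  [125,130): 5 bp
  [130,139): 9 bp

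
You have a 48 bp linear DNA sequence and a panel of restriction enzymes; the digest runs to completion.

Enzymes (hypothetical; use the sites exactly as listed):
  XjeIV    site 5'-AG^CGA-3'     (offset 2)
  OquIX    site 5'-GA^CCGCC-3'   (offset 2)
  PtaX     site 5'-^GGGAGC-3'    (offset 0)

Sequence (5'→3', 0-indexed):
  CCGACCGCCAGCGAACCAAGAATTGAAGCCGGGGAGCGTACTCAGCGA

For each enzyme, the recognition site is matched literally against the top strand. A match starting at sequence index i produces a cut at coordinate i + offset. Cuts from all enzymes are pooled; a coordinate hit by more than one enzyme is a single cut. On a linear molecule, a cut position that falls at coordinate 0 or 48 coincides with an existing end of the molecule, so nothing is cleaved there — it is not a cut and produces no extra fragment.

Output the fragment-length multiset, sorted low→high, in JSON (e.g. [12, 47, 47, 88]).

Per-enzyme occurrences:
  XjeIV (AGCGA, off=2): starts [9, 43] → cuts [11, 45]
  OquIX (GACCGCC, off=2): starts [2] → cuts [4]
  PtaX (GGGAGC, off=0): starts [31] → cuts [31]

All cut coordinates (distinct, sorted): [4, 11, 31, 45]

Fragment lengths:
  [0,4): 4 bp
  [4,11): 7 bp
  [11,31): 20 bp
  [31,45): 14 bp
  [45,48): 3 bp

[3,4,7,14,20]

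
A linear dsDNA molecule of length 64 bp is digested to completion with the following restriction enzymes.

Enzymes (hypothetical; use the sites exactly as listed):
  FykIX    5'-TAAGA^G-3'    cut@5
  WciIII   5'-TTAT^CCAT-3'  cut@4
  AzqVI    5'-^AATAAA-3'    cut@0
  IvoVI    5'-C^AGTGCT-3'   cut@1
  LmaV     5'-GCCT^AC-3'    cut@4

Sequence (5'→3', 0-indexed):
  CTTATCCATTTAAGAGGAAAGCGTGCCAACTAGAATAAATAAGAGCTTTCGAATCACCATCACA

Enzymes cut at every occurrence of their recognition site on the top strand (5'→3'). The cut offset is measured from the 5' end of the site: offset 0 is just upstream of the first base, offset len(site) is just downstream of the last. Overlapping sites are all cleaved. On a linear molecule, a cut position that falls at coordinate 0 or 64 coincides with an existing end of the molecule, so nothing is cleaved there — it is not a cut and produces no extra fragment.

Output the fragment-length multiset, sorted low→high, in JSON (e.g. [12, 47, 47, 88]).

Per-enzyme occurrences:
  FykIX (TAAGAG, off=5): starts [10, 39] → cuts [15, 44]
  WciIII (TTATCCAT, off=4): starts [1] → cuts [5]
  AzqVI (AATAAA, off=0): starts [33] → cuts [33]
  IvoVI (CAGTGCT, off=1): no sites
  LmaV (GCCTAC, off=4): no sites

All cut coordinates (distinct, sorted): [5, 15, 33, 44]

Fragment lengths:
  [0,5): 5 bp
  [5,15): 10 bp
  [15,33): 18 bp
  [33,44): 11 bp
  [44,64): 20 bp

[5,10,11,18,20]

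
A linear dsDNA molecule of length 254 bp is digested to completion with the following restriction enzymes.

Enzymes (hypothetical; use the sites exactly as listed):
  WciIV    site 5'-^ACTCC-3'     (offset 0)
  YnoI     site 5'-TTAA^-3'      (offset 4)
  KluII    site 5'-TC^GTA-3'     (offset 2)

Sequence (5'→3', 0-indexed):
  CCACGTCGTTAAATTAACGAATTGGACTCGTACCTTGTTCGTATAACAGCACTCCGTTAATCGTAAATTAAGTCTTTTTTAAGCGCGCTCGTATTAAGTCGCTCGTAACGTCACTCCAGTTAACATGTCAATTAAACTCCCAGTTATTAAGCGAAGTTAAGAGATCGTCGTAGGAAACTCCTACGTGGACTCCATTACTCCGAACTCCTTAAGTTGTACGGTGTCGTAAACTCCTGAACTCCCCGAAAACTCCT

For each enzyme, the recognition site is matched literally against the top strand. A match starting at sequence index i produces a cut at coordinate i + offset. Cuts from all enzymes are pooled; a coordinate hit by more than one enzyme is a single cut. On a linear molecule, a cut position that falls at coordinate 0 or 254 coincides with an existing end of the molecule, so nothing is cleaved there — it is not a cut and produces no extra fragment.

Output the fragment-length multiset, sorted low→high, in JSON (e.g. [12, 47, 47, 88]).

Scan for sites:
  WciIV (ACTCC, off=0): starts [50, 112, 135, 176, 188, 196, 203, 229, 237, 248] → cuts [50, 112, 135, 176, 188, 196, 203, 229, 237, 248]
  YnoI (TTAA, off=4): starts [8, 13, 56, 67, 78, 93, 119, 131, 146, 156, 208] → cuts [12, 17, 60, 71, 82, 97, 123, 135, 150, 160, 212]
  KluII (TCGTA, off=2): starts [27, 38, 60, 88, 102, 167, 223] → cuts [29, 40, 62, 90, 104, 169, 225]

Pooled cuts: [12, 17, 29, 40, 50, 60, 62, 71, 82, 90, 97, 104, 112, 123, 135, 150, 160, 169, 176, 188, 196, 203, 212, 225, 229, 237, 248]

Fragment lengths:
  [0,12): 12 bp
  [12,17): 5 bp
  [17,29): 12 bp
  [29,40): 11 bp
  [40,50): 10 bp
  [50,60): 10 bp
  [60,62): 2 bp
  [62,71): 9 bp
  [71,82): 11 bp
  [82,90): 8 bp
  [90,97): 7 bp
  [97,104): 7 bp
  [104,112): 8 bp
  [112,123): 11 bp
  [123,135): 12 bp
  [135,150): 15 bp
  [150,160): 10 bp
  [160,169): 9 bp
  [169,176): 7 bp
  [176,188): 12 bp
  [188,196): 8 bp
  [196,203): 7 bp
  [203,212): 9 bp
  [212,225): 13 bp
  [225,229): 4 bp
  [229,237): 8 bp
  [237,248): 11 bp
  [248,254): 6 bp

[2,4,5,6,7,7,7,7,8,8,8,8,9,9,9,10,10,10,11,11,11,11,12,12,12,12,13,15]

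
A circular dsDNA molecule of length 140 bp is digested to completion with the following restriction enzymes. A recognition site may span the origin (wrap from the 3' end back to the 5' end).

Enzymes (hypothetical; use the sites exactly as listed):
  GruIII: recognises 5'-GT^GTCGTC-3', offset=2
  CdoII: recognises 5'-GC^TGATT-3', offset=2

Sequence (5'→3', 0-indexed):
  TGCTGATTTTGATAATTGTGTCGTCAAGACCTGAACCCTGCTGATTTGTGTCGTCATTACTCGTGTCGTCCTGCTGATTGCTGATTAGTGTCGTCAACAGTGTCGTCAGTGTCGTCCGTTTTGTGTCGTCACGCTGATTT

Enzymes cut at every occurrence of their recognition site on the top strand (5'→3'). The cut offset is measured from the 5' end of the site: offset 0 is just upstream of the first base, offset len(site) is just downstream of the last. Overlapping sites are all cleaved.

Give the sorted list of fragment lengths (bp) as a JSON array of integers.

Site scan:
  GruIII GTGTCGTC/2: at [17, 47, 62, 87, 99, 108, 122] ⇒ [19, 49, 64, 89, 101, 110, 124]
  CdoII GCTGATT/2: at [1, 39, 72, 79, 132] ⇒ [3, 41, 74, 81, 134]

All cut coordinates (distinct, sorted): [3, 19, 41, 49, 64, 74, 81, 89, 101, 110, 124, 134]

Fragment lengths:
  3→19: 16 bp
  19→41: 22 bp
  41→49: 8 bp
  49→64: 15 bp
  64→74: 10 bp
  74→81: 7 bp
  81→89: 8 bp
  89→101: 12 bp
  101→110: 9 bp
  110→124: 14 bp
  124→134: 10 bp
  134→3 (wrap): 140-134+3 = 9 bp

[7,8,8,9,9,10,10,12,14,15,16,22]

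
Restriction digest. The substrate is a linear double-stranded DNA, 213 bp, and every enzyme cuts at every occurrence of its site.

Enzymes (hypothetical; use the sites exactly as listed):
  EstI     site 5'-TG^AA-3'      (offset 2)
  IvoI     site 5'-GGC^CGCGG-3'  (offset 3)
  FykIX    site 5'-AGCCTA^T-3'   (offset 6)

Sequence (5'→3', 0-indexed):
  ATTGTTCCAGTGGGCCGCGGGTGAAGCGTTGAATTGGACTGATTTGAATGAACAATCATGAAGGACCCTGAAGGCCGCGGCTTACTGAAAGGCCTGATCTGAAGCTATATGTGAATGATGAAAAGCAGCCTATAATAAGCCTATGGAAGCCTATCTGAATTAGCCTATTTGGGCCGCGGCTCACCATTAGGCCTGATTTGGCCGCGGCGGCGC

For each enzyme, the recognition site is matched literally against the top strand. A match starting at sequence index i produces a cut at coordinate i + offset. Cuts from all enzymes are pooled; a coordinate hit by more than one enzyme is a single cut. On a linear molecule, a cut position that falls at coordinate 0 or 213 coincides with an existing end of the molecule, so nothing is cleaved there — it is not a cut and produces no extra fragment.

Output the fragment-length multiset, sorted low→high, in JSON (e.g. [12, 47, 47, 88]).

Scan for sites:
  EstI TGAA/2: at [21, 29, 44, 48, 58, 68, 85, 99, 111, 118, 155] ⇒ [23, 31, 46, 50, 60, 70, 87, 101, 113, 120, 157]
  IvoI GGCCGCGG/3: at [12, 72, 171, 199] ⇒ [15, 75, 174, 202]
  FykIX AGCCTAT/6: at [126, 137, 147, 161] ⇒ [132, 143, 153, 167]

Pooled cuts: [15, 23, 31, 46, 50, 60, 70, 75, 87, 101, 113, 120, 132, 143, 153, 157, 167, 174, 202]

Fragments:
  [0,15): 15 bp
  [15,23): 8 bp
  [23,31): 8 bp
  [31,46): 15 bp
  [46,50): 4 bp
  [50,60): 10 bp
  [60,70): 10 bp
  [70,75): 5 bp
  [75,87): 12 bp
  [87,101): 14 bp
  [101,113): 12 bp
  [113,120): 7 bp
  [120,132): 12 bp
  [132,143): 11 bp
  [143,153): 10 bp
  [153,157): 4 bp
  [157,167): 10 bp
  [167,174): 7 bp
  [174,202): 28 bp
  [202,213): 11 bp

[4,4,5,7,7,8,8,10,10,10,10,11,11,12,12,12,14,15,15,28]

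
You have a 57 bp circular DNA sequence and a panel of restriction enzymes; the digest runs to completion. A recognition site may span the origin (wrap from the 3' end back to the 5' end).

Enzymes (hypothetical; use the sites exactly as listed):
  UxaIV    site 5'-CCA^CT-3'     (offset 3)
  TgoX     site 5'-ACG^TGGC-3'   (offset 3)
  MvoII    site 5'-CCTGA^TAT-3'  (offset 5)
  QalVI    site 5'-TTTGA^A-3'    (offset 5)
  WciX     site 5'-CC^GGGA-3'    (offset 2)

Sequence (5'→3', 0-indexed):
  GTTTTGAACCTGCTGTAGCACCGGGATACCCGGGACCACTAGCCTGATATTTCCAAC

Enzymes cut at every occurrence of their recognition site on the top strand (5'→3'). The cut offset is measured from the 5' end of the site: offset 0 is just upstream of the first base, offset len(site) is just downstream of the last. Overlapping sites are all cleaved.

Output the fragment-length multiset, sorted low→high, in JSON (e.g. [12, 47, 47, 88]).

Site scan:
  UxaIV CCACT/3: at [35] ⇒ [38]
  TgoX (ACGTGGC, off=3): no sites
  MvoII CCTGATAT/5: at [42] ⇒ [47]
  QalVI TTTGAA/5: at [2] ⇒ [7]
  WciX CCGGGA/2: at [20, 29] ⇒ [22, 31]

Pooled cuts: [7, 22, 31, 38, 47]

Fragment lengths:
  7→22: 15 bp
  22→31: 9 bp
  31→38: 7 bp
  38→47: 9 bp
  47→7 (wrap): 57-47+7 = 17 bp

[7,9,9,15,17]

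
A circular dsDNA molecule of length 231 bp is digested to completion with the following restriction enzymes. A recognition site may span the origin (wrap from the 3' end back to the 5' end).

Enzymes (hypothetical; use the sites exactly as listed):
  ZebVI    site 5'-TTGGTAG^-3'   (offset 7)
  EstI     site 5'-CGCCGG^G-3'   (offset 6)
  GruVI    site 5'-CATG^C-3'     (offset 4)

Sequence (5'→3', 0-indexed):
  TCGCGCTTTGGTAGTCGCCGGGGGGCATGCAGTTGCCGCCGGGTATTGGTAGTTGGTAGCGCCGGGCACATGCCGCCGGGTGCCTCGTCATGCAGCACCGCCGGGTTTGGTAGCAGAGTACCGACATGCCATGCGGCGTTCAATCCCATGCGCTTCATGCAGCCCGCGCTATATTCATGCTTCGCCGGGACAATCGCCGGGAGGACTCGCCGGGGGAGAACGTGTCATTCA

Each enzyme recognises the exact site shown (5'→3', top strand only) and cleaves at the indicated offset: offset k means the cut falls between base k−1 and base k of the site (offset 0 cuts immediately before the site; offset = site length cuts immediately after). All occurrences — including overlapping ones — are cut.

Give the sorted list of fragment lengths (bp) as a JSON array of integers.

[5,6,7,7,7,7,8,9,9,9,10,12,12,13,13,13,15,17,20,32]

Per-enzyme occurrences:
  ZebVI (TTGGTAG, off=7): starts [7, 45, 52, 106] → cuts [14, 52, 59, 113]
  EstI (CGCCGGG, off=6): starts [15, 36, 59, 73, 98, 182, 194, 207] → cuts [21, 42, 65, 79, 104, 188, 200, 213]
  GruVI (CATGC, off=4): starts [25, 68, 88, 124, 129, 146, 155, 175] → cuts [29, 72, 92, 128, 133, 150, 159, 179]

All cut coordinates (distinct, sorted): [14, 21, 29, 42, 52, 59, 65, 72, 79, 92, 104, 113, 128, 133, 150, 159, 179, 188, 200, 213]

Fragments:
  14→21: 7 bp
  21→29: 8 bp
  29→42: 13 bp
  42→52: 10 bp
  52→59: 7 bp
  59→65: 6 bp
  65→72: 7 bp
  72→79: 7 bp
  79→92: 13 bp
  92→104: 12 bp
  104→113: 9 bp
  113→128: 15 bp
  128→133: 5 bp
  133→150: 17 bp
  150→159: 9 bp
  159→179: 20 bp
  179→188: 9 bp
  188→200: 12 bp
  200→213: 13 bp
  213→14 (wrap): 231-213+14 = 32 bp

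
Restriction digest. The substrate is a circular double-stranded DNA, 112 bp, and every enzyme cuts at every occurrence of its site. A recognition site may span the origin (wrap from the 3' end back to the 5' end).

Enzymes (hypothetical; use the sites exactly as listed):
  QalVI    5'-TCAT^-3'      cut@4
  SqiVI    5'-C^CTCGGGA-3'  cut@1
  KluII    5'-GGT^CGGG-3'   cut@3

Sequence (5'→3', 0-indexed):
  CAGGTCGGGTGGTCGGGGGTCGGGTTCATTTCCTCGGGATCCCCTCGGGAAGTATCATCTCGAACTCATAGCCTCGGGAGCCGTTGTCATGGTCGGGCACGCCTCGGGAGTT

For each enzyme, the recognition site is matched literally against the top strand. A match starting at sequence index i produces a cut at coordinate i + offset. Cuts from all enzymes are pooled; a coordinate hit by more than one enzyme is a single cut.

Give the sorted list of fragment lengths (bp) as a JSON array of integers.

Per-enzyme occurrences:
  QalVI (TCAT, off=4): starts [25, 54, 65, 86] → cuts [29, 58, 69, 90]
  SqiVI (CCTCGGGA, off=1): starts [31, 42, 71, 101] → cuts [32, 43, 72, 102]
  KluII (GGTCGGG, off=3): starts [2, 10, 17, 90] → cuts [5, 13, 20, 93]

Pooled cuts: [5, 13, 20, 29, 32, 43, 58, 69, 72, 90, 93, 102]

Fragments:
  5→13: 8 bp
  13→20: 7 bp
  20→29: 9 bp
  29→32: 3 bp
  32→43: 11 bp
  43→58: 15 bp
  58→69: 11 bp
  69→72: 3 bp
  72→90: 18 bp
  90→93: 3 bp
  93→102: 9 bp
  102→5 (wrap): 112-102+5 = 15 bp

[3,3,3,7,8,9,9,11,11,15,15,18]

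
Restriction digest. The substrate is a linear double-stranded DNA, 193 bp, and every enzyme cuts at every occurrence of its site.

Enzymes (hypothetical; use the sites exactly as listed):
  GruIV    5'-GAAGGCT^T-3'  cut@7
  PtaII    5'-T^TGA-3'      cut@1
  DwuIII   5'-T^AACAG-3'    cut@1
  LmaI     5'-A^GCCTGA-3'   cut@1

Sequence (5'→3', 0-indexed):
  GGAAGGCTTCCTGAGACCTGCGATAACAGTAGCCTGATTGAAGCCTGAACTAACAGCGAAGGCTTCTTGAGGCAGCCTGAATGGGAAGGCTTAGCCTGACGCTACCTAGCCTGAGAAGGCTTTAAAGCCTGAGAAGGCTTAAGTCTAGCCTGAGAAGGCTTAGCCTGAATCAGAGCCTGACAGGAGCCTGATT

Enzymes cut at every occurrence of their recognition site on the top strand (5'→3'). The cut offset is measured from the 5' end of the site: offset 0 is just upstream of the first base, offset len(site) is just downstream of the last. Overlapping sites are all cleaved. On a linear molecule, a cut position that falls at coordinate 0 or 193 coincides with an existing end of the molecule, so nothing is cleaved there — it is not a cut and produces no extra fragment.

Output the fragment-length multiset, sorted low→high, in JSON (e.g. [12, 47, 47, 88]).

[2,2,3,4,5,7,7,7,8,8,8,9,11,12,13,13,13,13,15,16,17]

Site scan:
  GruIV GAAGGCTT/7: at [1, 57, 84, 114, 132, 153] ⇒ [8, 64, 91, 121, 139, 160]
  PtaII TTGA/1: at [37, 66] ⇒ [38, 67]
  DwuIII TAACAG/1: at [23, 50] ⇒ [24, 51]
  LmaI AGCCTGA/1: at [30, 41, 73, 92, 107, 125, 146, 161, 173, 184] ⇒ [31, 42, 74, 93, 108, 126, 147, 162, 174, 185]

Pooled cuts: [8, 24, 31, 38, 42, 51, 64, 67, 74, 91, 93, 108, 121, 126, 139, 147, 160, 162, 174, 185]

Fragment lengths:
  [0,8): 8 bp
  [8,24): 16 bp
  [24,31): 7 bp
  [31,38): 7 bp
  [38,42): 4 bp
  [42,51): 9 bp
  [51,64): 13 bp
  [64,67): 3 bp
  [67,74): 7 bp
  [74,91): 17 bp
  [91,93): 2 bp
  [93,108): 15 bp
  [108,121): 13 bp
  [121,126): 5 bp
  [126,139): 13 bp
  [139,147): 8 bp
  [147,160): 13 bp
  [160,162): 2 bp
  [162,174): 12 bp
  [174,185): 11 bp
  [185,193): 8 bp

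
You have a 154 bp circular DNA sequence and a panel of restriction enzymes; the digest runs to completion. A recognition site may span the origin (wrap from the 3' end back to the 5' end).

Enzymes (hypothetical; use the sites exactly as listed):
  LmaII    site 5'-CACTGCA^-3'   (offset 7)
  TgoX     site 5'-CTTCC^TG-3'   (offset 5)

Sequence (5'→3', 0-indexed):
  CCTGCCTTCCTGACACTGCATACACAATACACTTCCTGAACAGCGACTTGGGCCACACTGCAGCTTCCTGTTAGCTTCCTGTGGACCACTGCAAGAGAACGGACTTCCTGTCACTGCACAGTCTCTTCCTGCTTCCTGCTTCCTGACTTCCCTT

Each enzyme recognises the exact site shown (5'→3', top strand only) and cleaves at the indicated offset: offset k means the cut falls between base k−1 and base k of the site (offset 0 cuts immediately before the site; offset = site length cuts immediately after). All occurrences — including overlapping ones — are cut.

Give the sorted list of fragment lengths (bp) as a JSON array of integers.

Scan for sites:
  LmaII CACTGCA/7: at [13, 55, 86, 111] ⇒ [20, 62, 93, 118]
  TgoX CTTCCTG/5: at [5, 31, 63, 74, 103, 124, 131, 138, 151] ⇒ [2, 10, 36, 68, 79, 108, 129, 136, 143]

Pooled cuts: [2, 10, 20, 36, 62, 68, 79, 93, 108, 118, 129, 136, 143]

Fragment lengths:
  2→10: 8 bp
  10→20: 10 bp
  20→36: 16 bp
  36→62: 26 bp
  62→68: 6 bp
  68→79: 11 bp
  79→93: 14 bp
  93→108: 15 bp
  108→118: 10 bp
  118→129: 11 bp
  129→136: 7 bp
  136→143: 7 bp
  143→2 (wrap): 154-143+2 = 13 bp

[6,7,7,8,10,10,11,11,13,14,15,16,26]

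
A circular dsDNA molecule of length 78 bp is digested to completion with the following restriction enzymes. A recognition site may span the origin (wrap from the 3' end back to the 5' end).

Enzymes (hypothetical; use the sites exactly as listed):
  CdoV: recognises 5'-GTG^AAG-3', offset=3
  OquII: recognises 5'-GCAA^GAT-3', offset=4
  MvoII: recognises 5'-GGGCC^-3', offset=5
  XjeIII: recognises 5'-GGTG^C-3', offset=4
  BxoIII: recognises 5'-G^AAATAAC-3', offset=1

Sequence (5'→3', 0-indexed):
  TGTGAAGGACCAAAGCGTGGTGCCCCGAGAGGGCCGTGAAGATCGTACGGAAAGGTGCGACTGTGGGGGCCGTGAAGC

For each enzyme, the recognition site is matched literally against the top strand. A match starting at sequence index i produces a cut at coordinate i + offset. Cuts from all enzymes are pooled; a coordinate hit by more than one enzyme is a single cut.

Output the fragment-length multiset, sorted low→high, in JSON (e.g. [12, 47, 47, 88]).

Scan for sites:
  CdoV (GTGAAG, off=3): starts [1, 35, 71] → cuts [4, 38, 74]
  OquII (GCAAGAT, off=4): no sites
  MvoII (GGGCC, off=5): starts [30, 66] → cuts [35, 71]
  XjeIII (GGTGC, off=4): starts [18, 53] → cuts [22, 57]
  BxoIII (GAAATAAC, off=1): no sites

All cut coordinates (distinct, sorted): [4, 22, 35, 38, 57, 71, 74]

Fragments:
  4→22: 18 bp
  22→35: 13 bp
  35→38: 3 bp
  38→57: 19 bp
  57→71: 14 bp
  71→74: 3 bp
  74→4 (wrap): 78-74+4 = 8 bp

[3,3,8,13,14,18,19]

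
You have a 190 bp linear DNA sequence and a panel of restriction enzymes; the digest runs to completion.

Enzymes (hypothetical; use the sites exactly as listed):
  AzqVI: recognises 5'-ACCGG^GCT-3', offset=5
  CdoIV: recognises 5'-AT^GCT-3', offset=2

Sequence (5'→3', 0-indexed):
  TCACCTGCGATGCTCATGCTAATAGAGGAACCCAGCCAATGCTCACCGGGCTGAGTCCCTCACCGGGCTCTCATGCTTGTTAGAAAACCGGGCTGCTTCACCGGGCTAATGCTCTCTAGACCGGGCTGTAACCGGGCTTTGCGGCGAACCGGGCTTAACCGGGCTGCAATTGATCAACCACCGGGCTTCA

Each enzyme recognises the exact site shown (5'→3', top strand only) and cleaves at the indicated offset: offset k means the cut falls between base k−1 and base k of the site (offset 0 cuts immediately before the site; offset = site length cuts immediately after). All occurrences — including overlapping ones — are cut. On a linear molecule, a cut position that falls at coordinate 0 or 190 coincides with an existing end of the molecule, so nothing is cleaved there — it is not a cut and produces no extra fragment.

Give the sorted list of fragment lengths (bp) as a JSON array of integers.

Site scan:
  AzqVI ACCGGGCT/5: at [44, 61, 86, 99, 119, 130, 147, 157, 179] ⇒ [49, 66, 91, 104, 124, 135, 152, 162, 184]
  CdoIV ATGCT/2: at [9, 15, 38, 72, 108] ⇒ [11, 17, 40, 74, 110]

Pooled cuts: [11, 17, 40, 49, 66, 74, 91, 104, 110, 124, 135, 152, 162, 184]

Fragment lengths:
  [0,11): 11 bp
  [11,17): 6 bp
  [17,40): 23 bp
  [40,49): 9 bp
  [49,66): 17 bp
  [66,74): 8 bp
  [74,91): 17 bp
  [91,104): 13 bp
  [104,110): 6 bp
  [110,124): 14 bp
  [124,135): 11 bp
  [135,152): 17 bp
  [152,162): 10 bp
  [162,184): 22 bp
  [184,190): 6 bp

[6,6,6,8,9,10,11,11,13,14,17,17,17,22,23]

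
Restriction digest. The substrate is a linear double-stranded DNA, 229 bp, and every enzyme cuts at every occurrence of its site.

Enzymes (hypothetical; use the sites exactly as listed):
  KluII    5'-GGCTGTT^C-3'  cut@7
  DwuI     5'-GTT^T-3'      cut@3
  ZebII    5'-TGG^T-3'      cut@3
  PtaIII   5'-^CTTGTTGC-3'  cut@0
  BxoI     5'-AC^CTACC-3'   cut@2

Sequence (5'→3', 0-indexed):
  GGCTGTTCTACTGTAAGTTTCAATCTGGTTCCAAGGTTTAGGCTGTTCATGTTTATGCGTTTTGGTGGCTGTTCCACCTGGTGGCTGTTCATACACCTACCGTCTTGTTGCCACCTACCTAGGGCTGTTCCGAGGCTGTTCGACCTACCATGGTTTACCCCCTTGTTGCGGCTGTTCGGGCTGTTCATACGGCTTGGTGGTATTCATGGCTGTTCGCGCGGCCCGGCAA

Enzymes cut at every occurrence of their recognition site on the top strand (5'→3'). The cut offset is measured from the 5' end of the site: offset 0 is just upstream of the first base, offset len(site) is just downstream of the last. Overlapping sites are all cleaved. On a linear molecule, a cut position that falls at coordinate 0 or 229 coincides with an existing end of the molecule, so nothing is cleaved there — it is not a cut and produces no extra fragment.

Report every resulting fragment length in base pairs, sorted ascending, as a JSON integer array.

[2,3,4,4,6,6,7,7,7,8,8,8,8,9,9,9,9,10,11,11,12,12,14,15,15,15]

Site scan:
  KluII (GGCTGTTC, off=7): starts [0, 40, 66, 82, 122, 133, 169, 178, 207] → cuts [7, 47, 73, 89, 129, 140, 176, 185, 214]
  DwuI (GTTT, off=3): starts [16, 35, 50, 58, 152] → cuts [19, 38, 53, 61, 155]
  ZebII (TGGT, off=3): starts [25, 62, 78, 150, 194, 197] → cuts [28, 65, 81, 153, 197, 200]
  PtaIII (CTTGTTGC, off=0): starts [103, 161] → cuts [103, 161]
  BxoI (ACCTACC, off=2): starts [94, 112, 142] → cuts [96, 114, 144]

All cut coordinates (distinct, sorted): [7, 19, 28, 38, 47, 53, 61, 65, 73, 81, 89, 96, 103, 114, 129, 140, 144, 153, 155, 161, 176, 185, 197, 200, 214]

Fragments:
  [0,7): 7 bp
  [7,19): 12 bp
  [19,28): 9 bp
  [28,38): 10 bp
  [38,47): 9 bp
  [47,53): 6 bp
  [53,61): 8 bp
  [61,65): 4 bp
  [65,73): 8 bp
  [73,81): 8 bp
  [81,89): 8 bp
  [89,96): 7 bp
  [96,103): 7 bp
  [103,114): 11 bp
  [114,129): 15 bp
  [129,140): 11 bp
  [140,144): 4 bp
  [144,153): 9 bp
  [153,155): 2 bp
  [155,161): 6 bp
  [161,176): 15 bp
  [176,185): 9 bp
  [185,197): 12 bp
  [197,200): 3 bp
  [200,214): 14 bp
  [214,229): 15 bp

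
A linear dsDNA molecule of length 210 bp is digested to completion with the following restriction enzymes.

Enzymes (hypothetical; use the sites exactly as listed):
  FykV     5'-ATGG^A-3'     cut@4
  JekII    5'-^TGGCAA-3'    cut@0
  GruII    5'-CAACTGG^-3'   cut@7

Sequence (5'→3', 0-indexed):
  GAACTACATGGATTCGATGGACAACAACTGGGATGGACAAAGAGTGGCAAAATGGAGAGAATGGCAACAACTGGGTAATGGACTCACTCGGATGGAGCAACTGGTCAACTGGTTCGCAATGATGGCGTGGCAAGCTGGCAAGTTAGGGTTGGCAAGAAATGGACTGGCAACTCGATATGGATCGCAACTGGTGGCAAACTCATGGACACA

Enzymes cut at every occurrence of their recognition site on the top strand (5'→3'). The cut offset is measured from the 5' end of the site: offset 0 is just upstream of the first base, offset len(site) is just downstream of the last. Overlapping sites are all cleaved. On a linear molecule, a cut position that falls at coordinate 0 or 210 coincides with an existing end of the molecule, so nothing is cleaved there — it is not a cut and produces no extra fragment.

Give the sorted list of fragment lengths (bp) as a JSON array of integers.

Site scan:
  FykV ATGGA/4: at [7, 16, 32, 51, 77, 91, 158, 176, 201] ⇒ [11, 20, 36, 55, 81, 95, 162, 180, 205]
  JekII TGGCAA/0: at [44, 61, 127, 135, 149, 164, 191] ⇒ [44, 61, 127, 135, 149, 164, 191]
  GruII CAACTGG/7: at [24, 67, 97, 105, 184] ⇒ [31, 74, 104, 112, 191]

All cut coordinates (distinct, sorted): [11, 20, 31, 36, 44, 55, 61, 74, 81, 95, 104, 112, 127, 135, 149, 162, 164, 180, 191, 205]

Fragments:
  [0,11): 11 bp
  [11,20): 9 bp
  [20,31): 11 bp
  [31,36): 5 bp
  [36,44): 8 bp
  [44,55): 11 bp
  [55,61): 6 bp
  [61,74): 13 bp
  [74,81): 7 bp
  [81,95): 14 bp
  [95,104): 9 bp
  [104,112): 8 bp
  [112,127): 15 bp
  [127,135): 8 bp
  [135,149): 14 bp
  [149,162): 13 bp
  [162,164): 2 bp
  [164,180): 16 bp
  [180,191): 11 bp
  [191,205): 14 bp
  [205,210): 5 bp

[2,5,5,6,7,8,8,8,9,9,11,11,11,11,13,13,14,14,14,15,16]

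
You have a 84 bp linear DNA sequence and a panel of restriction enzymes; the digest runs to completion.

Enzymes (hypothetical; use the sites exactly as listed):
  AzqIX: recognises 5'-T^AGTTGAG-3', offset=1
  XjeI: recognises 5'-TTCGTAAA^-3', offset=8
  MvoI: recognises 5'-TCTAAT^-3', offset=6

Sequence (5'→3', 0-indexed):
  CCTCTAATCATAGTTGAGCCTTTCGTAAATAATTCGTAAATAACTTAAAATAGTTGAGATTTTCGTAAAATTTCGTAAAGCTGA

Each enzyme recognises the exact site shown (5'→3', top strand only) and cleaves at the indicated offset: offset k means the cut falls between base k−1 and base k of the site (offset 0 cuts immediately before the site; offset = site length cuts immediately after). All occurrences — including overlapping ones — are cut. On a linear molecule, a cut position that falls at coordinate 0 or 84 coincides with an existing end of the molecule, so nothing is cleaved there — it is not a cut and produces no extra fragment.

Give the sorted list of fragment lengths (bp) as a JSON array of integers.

Per-enzyme occurrences:
  AzqIX (TAGTTGAG, off=1): starts [10, 50] → cuts [11, 51]
  XjeI (TTCGTAAA, off=8): starts [21, 32, 61, 71] → cuts [29, 40, 69, 79]
  MvoI (TCTAAT, off=6): starts [2] → cuts [8]

Pooled cuts: [8, 11, 29, 40, 51, 69, 79]

Fragment lengths:
  [0,8): 8 bp
  [8,11): 3 bp
  [11,29): 18 bp
  [29,40): 11 bp
  [40,51): 11 bp
  [51,69): 18 bp
  [69,79): 10 bp
  [79,84): 5 bp

[3,5,8,10,11,11,18,18]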